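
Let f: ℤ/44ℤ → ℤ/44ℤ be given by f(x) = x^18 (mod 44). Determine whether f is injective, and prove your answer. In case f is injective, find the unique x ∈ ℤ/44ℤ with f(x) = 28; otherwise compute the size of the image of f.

f(10): Repeated squaring mod 44: 10^1 ≡ 10, 10^2 ≡ 10² = 100 ≡ 12, 10^4 ≡ 12² = 144 ≡ 12, 10^8 ≡ 12² = 144 ≡ 12, 10^16 ≡ 12² = 144 ≡ 12. Since 18 = 16 + 2, 10^18 ≡ 12·12: 12·12 = 144 ≡ 12. So 10^18 ≡ 12 (mod 44).
f(12): Repeated squaring mod 44: 12^1 ≡ 12, 12^2 ≡ 12² = 144 ≡ 12, 12^4 ≡ 12² = 144 ≡ 12, 12^8 ≡ 12² = 144 ≡ 12, 12^16 ≡ 12² = 144 ≡ 12. Since 18 = 16 + 2, 12^18 ≡ 12·12: 12·12 = 144 ≡ 12. So 12^18 ≡ 12 (mod 44).
So f(10) = f(12) = 12 while 10 ≠ 12, hence f is not injective.
Since f is not injective, we determine |image(f)|. Computing x^18 mod 44 for each x (by repeated squaring, reducing mod 44 at every step), the values f(0), f(1), …, f(43) are: 0, 1, 36, 5, 20, 37, 4, 9, 16, 25, 12, 33, 12, 25, 16, 9, 4, 37, 20, 5, 36, 1, 0, 1, 36, 5, 20, 37, 4, 9, 16, 25, 12, 33, 12, 25, 16, 9, 4, 37, 20, 5, 36, 1.
The distinct values are {0, 1, 4, 5, 9, 12, 16, 20, 25, 33, 36, 37}; there are 12 of them.

12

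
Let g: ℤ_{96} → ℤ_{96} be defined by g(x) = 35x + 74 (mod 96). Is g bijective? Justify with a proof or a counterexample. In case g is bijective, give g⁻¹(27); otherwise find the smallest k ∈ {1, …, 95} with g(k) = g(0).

59

Recall that injectivity means: for all s, t in the domain, g(s) = g(t) implies s = t.
Suppose g(s) = g(t) in ℤ_{96}. Then 35s + 74 ≡ 35t + 74 (mod 96), hence 35(s − t) ≡ 0 (mod 96).
Since gcd(35, 96) = 1, 35 is invertible modulo 96, thus s − t ≡ 0 (mod 96), i.e. s = t.
We now compute 35⁻¹ mod 96 explicitly. Euclid's algorithm: 96 = 2·35 + 26, 35 = 1·26 + 9, 26 = 2·9 + 8, 9 = 1·8 + 1; back-substituting gives 1 = 11·35 − 4·96, so 35⁻¹ ≡ 11 (mod 96).
Then y ↦ 11(y − 74) is a two-sided inverse to g, so every y ∈ ℤ_{96} has a preimage.
Therefore g is bijective.
Since g is bijective, we find g⁻¹(27): we need 35x ≡ 27 − 74 ≡ 49 (mod 96). Using 35⁻¹ = 11: x ≡ 11·49 = 539 = 5·96 + 59, so x = 59.
Check: g(59) = 35·59 + 74 = 2139 = 22·96 + 27 ≡ 27 (mod 96).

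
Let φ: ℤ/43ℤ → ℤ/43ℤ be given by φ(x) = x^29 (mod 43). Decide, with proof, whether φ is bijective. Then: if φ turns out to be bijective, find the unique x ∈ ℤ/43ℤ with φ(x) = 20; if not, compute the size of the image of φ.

Since 43 is prime, the nonzero elements of ℤ/43ℤ form a cyclic group of order 42.
As gcd(29, 42) = 1, raising to the 29th power is a bijection on this group: if s^29 ≡ t^29 then (st^{−1})^29 = 1, and the only element of order dividing gcd(29, 42) = 1 is 1, so s = t.
With φ(0) = 0 this makes φ injective on all of ℤ/43ℤ, hence bijective (finite equal-size domain and codomain). In particular φ is bijective.
Since φ is bijective, we find the preimage of 20. The inverse of x ↦ x^29 on (ℤ/43ℤ)^× is x ↦ x^29, because 29·29 = 841 = 20·42 + 1 ≡ 1 (mod 42) and x^{42} = 1 for x ≠ 0 (Fermat). So φ⁻¹(20) = 20^29 mod 43.
Repeated squaring mod 43: 20^1 ≡ 20, 20^2 ≡ 20² = 400 ≡ 13, 20^4 ≡ 13² = 169 ≡ 40, 20^8 ≡ 40² = 1600 ≡ 9, 20^16 ≡ 9² = 81 ≡ 38. Since 29 = 16 + 8 + 4 + 1, 20^29 ≡ 38·9·40·20: 38·9 = 342 ≡ 41, then 41·40 = 1640 ≡ 6, then 6·20 = 120 ≡ 34. So 20^29 ≡ 34 (mod 43).
Hence φ⁻¹(20) = 34.

34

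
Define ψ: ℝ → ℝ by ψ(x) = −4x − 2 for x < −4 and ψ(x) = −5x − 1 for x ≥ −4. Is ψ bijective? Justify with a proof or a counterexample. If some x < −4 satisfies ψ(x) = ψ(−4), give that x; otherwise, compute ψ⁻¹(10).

Both pieces are strictly decreasing (slopes −4 and −5), so each is injective on its own interval.
The left piece maps (−∞, −4) onto (14, ∞); the right piece maps [−4, ∞) onto (−∞, 19].
These images overlap. In particular ψ(−4) = 19 (right piece), and solving −4x − 2 = 19 on the left piece gives x = −21/4 < −4.
So ψ(−21/4) = ψ(−4) with −21/4 ≠ −4, and ψ is not injective, hence not bijective. This x = −21/4 is the requested value below −4.

-21/4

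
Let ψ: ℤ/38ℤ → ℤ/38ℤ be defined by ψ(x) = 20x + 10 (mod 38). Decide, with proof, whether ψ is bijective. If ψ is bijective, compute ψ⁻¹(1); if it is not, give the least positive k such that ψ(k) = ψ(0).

Recall that ψ is injective if ψ(s) = ψ(t) implies s = t.
We have gcd(20, 38) = 2 > 1. Taking s = 0 and t = 19: ψ(0) = 10 and ψ(19) = 20·19 + 10 = 390 ≡ 10 (mod 38).
So ψ(0) = ψ(19) while 0 ≠ 19, so ψ is not injective, hence not bijective.
Since ψ is not bijective, we find the least positive k with ψ(k) = ψ(0): this means 20k ≡ 0 (mod 38), i.e. 38 ∣ 20k. Since gcd(20, 38) = 2, dividing through by 2 this holds exactly when 19 ∣ 10k, and as gcd(10, 19) = 1, exactly when 19 ∣ k.
The smallest positive such k is 19.

19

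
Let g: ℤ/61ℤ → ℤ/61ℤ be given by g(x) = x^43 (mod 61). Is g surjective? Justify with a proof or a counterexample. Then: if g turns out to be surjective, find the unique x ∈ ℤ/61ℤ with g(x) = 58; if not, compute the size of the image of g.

Since 61 is prime, the nonzero elements of ℤ/61ℤ form a cyclic group of order 60.
As gcd(43, 60) = 1, raising to the 43rd power is a bijection on this group: if a^43 ≡ b^43 then (ab^{−1})^43 = 1, and the only element of order dividing gcd(43, 60) = 1 is 1, so a = b.
With g(0) = 0 this makes g injective on all of ℤ/61ℤ, hence bijective (finite equal-size domain and codomain). In particular g is surjective.
Since g is surjective, we find the preimage of 58. The inverse of x ↦ x^43 on (ℤ/61ℤ)^× is x ↦ x^7, because 43·7 = 301 = 5·60 + 1 ≡ 1 (mod 60) and x^{60} = 1 for x ≠ 0 (Fermat). So g⁻¹(58) = 58^7 mod 61.
Repeated squaring mod 61: 58^1 ≡ 58, 58^2 ≡ 58² = 3364 ≡ 9, 58^4 ≡ 9² = 81 ≡ 20. Since 7 = 4 + 2 + 1, 58^7 ≡ 20·9·58: 20·9 = 180 ≡ 58, then 58·58 = 3364 ≡ 9. So 58^7 ≡ 9 (mod 61).
Hence g⁻¹(58) = 9.

9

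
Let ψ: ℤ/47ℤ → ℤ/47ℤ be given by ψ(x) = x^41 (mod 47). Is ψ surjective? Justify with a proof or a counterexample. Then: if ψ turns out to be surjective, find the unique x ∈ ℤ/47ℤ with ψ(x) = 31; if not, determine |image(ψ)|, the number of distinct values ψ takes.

33

Since 47 is prime, the nonzero elements of ℤ/47ℤ form a cyclic group of order 46.
As gcd(41, 46) = 1, raising to the 41st power is a bijection on this group: if a^41 ≡ b^41 then (ab^{−1})^41 = 1, and the only element of order dividing gcd(41, 46) = 1 is 1, so a = b.
With ψ(0) = 0 this makes ψ injective on all of ℤ/47ℤ, hence bijective (finite equal-size domain and codomain). In particular ψ is surjective.
Since ψ is surjective, we find the preimage of 31. The inverse of x ↦ x^41 on (ℤ/47ℤ)^× is x ↦ x^9, because 41·9 = 369 = 8·46 + 1 ≡ 1 (mod 46) and x^{46} = 1 for x ≠ 0 (Fermat). So ψ⁻¹(31) = 31^9 mod 47.
Repeated squaring mod 47: 31^1 ≡ 31, 31^2 ≡ 31² = 961 ≡ 21, 31^4 ≡ 21² = 441 ≡ 18, 31^8 ≡ 18² = 324 ≡ 42. Since 9 = 8 + 1, 31^9 ≡ 42·31: 42·31 = 1302 ≡ 33. So 31^9 ≡ 33 (mod 47).
Hence ψ⁻¹(31) = 33.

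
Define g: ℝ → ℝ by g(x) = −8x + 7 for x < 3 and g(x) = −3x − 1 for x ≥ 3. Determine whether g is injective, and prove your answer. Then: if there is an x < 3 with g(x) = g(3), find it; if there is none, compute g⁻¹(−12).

Both pieces are strictly decreasing (slopes −8 and −3), so each is injective on its own interval.
The left piece maps (−∞, 3) onto (−17, ∞); the right piece maps [3, ∞) onto (−∞, −10].
These images overlap. In particular g(3) = −10 (right piece), and solving −8x + 7 = −10 on the left piece gives x = 17/8 < 3.
So g(17/8) = g(3) with 17/8 ≠ 3, and g is not injective. This x = 17/8 is the requested value below 3.

17/8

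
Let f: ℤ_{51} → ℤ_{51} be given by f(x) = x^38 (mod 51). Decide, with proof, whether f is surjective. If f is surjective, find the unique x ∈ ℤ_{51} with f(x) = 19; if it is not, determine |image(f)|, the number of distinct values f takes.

18

f(7): Repeated squaring mod 51: 7^1 ≡ 7, 7^2 ≡ 7² = 49, 7^4 ≡ 49² = 2401 ≡ 4, 7^8 ≡ 4² = 16, 7^16 ≡ 16² = 256 ≡ 1, 7^32 ≡ 1² = 1. Since 38 = 32 + 4 + 2, 7^38 ≡ 1·4·49: 1·4 = 4, then 4·49 = 196 ≡ 43. So 7^38 ≡ 43 (mod 51).
f(10): Repeated squaring mod 51: 10^1 ≡ 10, 10^2 ≡ 10² = 100 ≡ 49, 10^4 ≡ 49² = 2401 ≡ 4, 10^8 ≡ 4² = 16, 10^16 ≡ 16² = 256 ≡ 1, 10^32 ≡ 1² = 1. Since 38 = 32 + 4 + 2, 10^38 ≡ 1·4·49: 1·4 = 4, then 4·49 = 196 ≡ 43. So 10^38 ≡ 43 (mod 51).
So f(7) = f(10) = 43 while 7 ≠ 10, hence f is not injective.
A non-injective map from the 51-element set ℤ_{51} to itself takes at most 50 distinct values, so it cannot be surjective. So f is not surjective.
Since f is not surjective, we determine |image(f)|. Computing x^38 mod 51 for each x (by repeated squaring, reducing mod 51 at every step), the values f(0), f(1), …, f(50) are: 0, 1, 13, 15, 16, 19, 42, 43, 4, 21, 43, 25, 36, 16, 49, 30, 1, 34, 18, 13, 49, 33, 19, 25, 9, 4, 4, 9, 25, 19, 33, 49, 13, 18, 34, 1, 30, 49, 16, 36, 25, 43, 21, 4, 43, 42, 19, 16, 15, 13, 1.
The distinct values are {0, 1, 4, 9, 13, 15, 16, 18, 19, 21, 25, 30, 33, 34, 36, 42, 43, 49}; there are 18 of them.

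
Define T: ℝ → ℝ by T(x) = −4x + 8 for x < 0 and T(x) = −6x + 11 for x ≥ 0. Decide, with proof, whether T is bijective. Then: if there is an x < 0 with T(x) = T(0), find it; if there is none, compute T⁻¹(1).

Both pieces are strictly decreasing (slopes −4 and −6), so each is injective on its own interval.
The left piece maps (−∞, 0) onto (8, ∞); the right piece maps [0, ∞) onto (−∞, 11].
These images overlap. In particular T(0) = 11 (right piece), and solving −4x + 8 = 11 on the left piece gives x = −3/4 < 0.
So T(−3/4) = T(0) with −3/4 ≠ 0, and T is not injective, hence not bijective. This x = −3/4 is the requested value below 0.

-3/4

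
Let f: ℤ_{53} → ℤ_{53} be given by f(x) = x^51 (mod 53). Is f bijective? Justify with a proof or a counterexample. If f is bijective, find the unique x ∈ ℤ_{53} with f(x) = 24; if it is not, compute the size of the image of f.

Since 53 is prime, the nonzero elements of ℤ_{53} form a cyclic group of order 52.
As gcd(51, 52) = 1, raising to the 51st power is a bijection on this group: if a^51 ≡ b^51 then (ab^{−1})^51 = 1, and the only element of order dividing gcd(51, 52) = 1 is 1, so a = b.
With f(0) = 0 this makes f injective on all of ℤ_{53}, hence bijective (finite equal-size domain and codomain). In particular f is bijective.
Since f is bijective, we find the preimage of 24. The inverse of x ↦ x^51 on (ℤ_{53})^× is x ↦ x^51, because 51·51 = 2601 = 50·52 + 1 ≡ 1 (mod 52) and x^{52} = 1 for x ≠ 0 (Fermat). So f⁻¹(24) = 24^51 mod 53.
Repeated squaring mod 53: 24^1 ≡ 24, 24^2 ≡ 24² = 576 ≡ 46, 24^4 ≡ 46² = 2116 ≡ 49, 24^8 ≡ 49² = 2401 ≡ 16, 24^16 ≡ 16² = 256 ≡ 44, 24^32 ≡ 44² = 1936 ≡ 28. Since 51 = 32 + 16 + 2 + 1, 24^51 ≡ 28·44·46·24: 28·44 = 1232 ≡ 13, then 13·46 = 598 ≡ 15, then 15·24 = 360 ≡ 42. So 24^51 ≡ 42 (mod 53).
Hence f⁻¹(24) = 42.

42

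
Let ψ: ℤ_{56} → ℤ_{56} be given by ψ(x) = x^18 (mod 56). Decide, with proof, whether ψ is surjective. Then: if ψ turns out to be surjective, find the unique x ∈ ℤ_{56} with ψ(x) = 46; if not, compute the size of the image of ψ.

4

ψ(1) = 1^18 = 1.
ψ(3): Repeated squaring mod 56: 3^1 ≡ 3, 3^2 ≡ 3² = 9, 3^4 ≡ 9² = 81 ≡ 25, 3^8 ≡ 25² = 625 ≡ 9, 3^16 ≡ 9² = 81 ≡ 25. Since 18 = 16 + 2, 3^18 ≡ 25·9: 25·9 = 225 ≡ 1. So 3^18 ≡ 1 (mod 56).
So ψ(1) = ψ(3) = 1 while 1 ≠ 3, thus ψ is not injective.
A non-injective map from the 56-element set ℤ_{56} to itself takes at most 55 distinct values, so it cannot be surjective. Therefore ψ is not surjective.
Since ψ is not surjective, we determine |image(ψ)|. Computing x^18 mod 56 for each x (by repeated squaring, reducing mod 56 at every step), the values ψ(0), ψ(1), …, ψ(55) are: 0, 1, 8, 1, 8, 1, 8, 49, 8, 1, 8, 1, 8, 1, 0, 1, 8, 1, 8, 1, 8, 49, 8, 1, 8, 1, 8, 1, 0, 1, 8, 1, 8, 1, 8, 49, 8, 1, 8, 1, 8, 1, 0, 1, 8, 1, 8, 1, 8, 49, 8, 1, 8, 1, 8, 1.
The distinct values are {0, 1, 8, 49}; there are 4 of them.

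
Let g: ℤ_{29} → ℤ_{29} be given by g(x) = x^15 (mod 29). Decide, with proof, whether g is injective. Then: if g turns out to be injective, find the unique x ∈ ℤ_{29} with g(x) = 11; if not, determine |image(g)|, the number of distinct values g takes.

18

Since 29 is prime, the nonzero elements of ℤ_{29} form a cyclic group of order 28.
As gcd(15, 28) = 1, raising to the 15th power is a bijection on this group: if s^15 ≡ t^15 then (st^{−1})^15 = 1, and the only element of order dividing gcd(15, 28) = 1 is 1, so s = t.
With g(0) = 0 this makes g injective on all of ℤ_{29}, hence bijective (finite equal-size domain and codomain). In particular g is injective.
Since g is injective, we find the preimage of 11. The inverse of x ↦ x^15 on (ℤ_{29})^× is x ↦ x^15, because 15·15 = 225 = 8·28 + 1 ≡ 1 (mod 28) and x^{28} = 1 for x ≠ 0 (Fermat). So g⁻¹(11) = 11^15 mod 29.
Repeated squaring mod 29: 11^1 ≡ 11, 11^2 ≡ 11² = 121 ≡ 5, 11^4 ≡ 5² = 25, 11^8 ≡ 25² = 625 ≡ 16. Since 15 = 8 + 4 + 2 + 1, 11^15 ≡ 16·25·5·11: 16·25 = 400 ≡ 23, then 23·5 = 115 ≡ 28, then 28·11 = 308 ≡ 18. So 11^15 ≡ 18 (mod 29).
Hence g⁻¹(11) = 18.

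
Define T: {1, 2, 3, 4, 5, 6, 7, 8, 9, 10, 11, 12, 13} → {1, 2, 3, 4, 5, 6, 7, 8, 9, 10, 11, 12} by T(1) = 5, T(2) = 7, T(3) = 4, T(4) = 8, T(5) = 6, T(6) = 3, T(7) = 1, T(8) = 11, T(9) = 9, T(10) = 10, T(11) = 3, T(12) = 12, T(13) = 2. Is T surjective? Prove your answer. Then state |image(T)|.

Every element of the codomain has a preimage: 1 = T(7), 2 = T(13), 3 = T(6), 4 = T(3), 5 = T(1), 6 = T(5), 7 = T(2), 8 = T(4), 9 = T(9), 10 = T(10), 11 = T(8), 12 = T(12).
Hence T is surjective.
The image of T is {1, 2, 3, 4, 5, 6, 7, 8, 9, 10, 11, 12}, which has 12 elements.

12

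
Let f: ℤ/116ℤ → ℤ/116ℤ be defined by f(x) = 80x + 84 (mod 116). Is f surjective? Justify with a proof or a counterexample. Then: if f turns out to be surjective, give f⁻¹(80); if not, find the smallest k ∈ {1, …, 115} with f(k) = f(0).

Since gcd(80, 116) = 4, we have 80x ≡ 0 (mod 4) for all x, so f(x) ≡ 0 (mod 4).
But 1 ≢ 0 (mod 4), so 1 ∈ ℤ/116ℤ has no preimage. Therefore f is not surjective.
Since f is not surjective, we find the least positive k with f(k) = f(0): this means 80k ≡ 0 (mod 116), i.e. 116 ∣ 80k. Since gcd(80, 116) = 4, dividing through by 4 this holds exactly when 29 ∣ 20k, and as gcd(20, 29) = 1, exactly when 29 ∣ k.
The smallest positive such k is 29.

29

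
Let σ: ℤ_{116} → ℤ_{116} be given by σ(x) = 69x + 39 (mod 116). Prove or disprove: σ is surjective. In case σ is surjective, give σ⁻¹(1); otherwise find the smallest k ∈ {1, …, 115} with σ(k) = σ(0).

Since gcd(69, 116) = 1, 69 is invertible modulo 116. Euclid's algorithm: 116 = 1·69 + 47, 69 = 1·47 + 22, 47 = 2·22 + 3, 22 = 7·3 + 1; back-substituting gives 1 = 37·69 − 22·116, so 69⁻¹ ≡ 37 (mod 116).
Then y ↦ 37(y − 39) is a two-sided inverse to σ, so every y ∈ ℤ_{116} has a preimage.
Hence σ is surjective.
Since σ is surjective, we find σ⁻¹(1): we need 69x ≡ 1 − 39 ≡ 78 (mod 116). Using 69⁻¹ = 37: x ≡ 37·78 = 2886 = 24·116 + 102, so x = 102.
Check: σ(102) = 69·102 + 39 = 7077 = 61·116 + 1 ≡ 1 (mod 116).

102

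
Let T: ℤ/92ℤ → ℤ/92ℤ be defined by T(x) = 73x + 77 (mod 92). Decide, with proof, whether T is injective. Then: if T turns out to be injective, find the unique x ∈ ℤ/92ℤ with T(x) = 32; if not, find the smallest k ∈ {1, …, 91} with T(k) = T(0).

75

If T(x_1) = T(x_2), then 73x_1 ≡ 73x_2 (mod 92). Because gcd(73, 92) = 1, we may cancel 73 to get x_1 ≡ x_2 (mod 92).
So T is injective.
We now compute 73⁻¹ mod 92 explicitly. Euclid's algorithm: 92 = 1·73 + 19, 73 = 3·19 + 16, 19 = 1·16 + 3, 16 = 5·3 + 1; back-substituting gives 1 = 29·73 − 23·92, so 73⁻¹ ≡ 29 (mod 92).
Since T is injective, we compute T⁻¹(32): solve 73x + 77 ≡ 32 (mod 92), i.e. 73x ≡ 47 (mod 92).
Multiplying by 73⁻¹ = 29 gives x ≡ 29·47 = 1363 = 14·92 + 75 ≡ 75 (mod 92).
Check: T(75) = 73·75 + 77 = 5552 = 60·92 + 32 ≡ 32 (mod 92).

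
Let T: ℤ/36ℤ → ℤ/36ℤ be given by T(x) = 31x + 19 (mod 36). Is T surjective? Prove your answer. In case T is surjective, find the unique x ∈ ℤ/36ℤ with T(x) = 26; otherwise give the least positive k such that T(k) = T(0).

13

Since gcd(31, 36) = 1, 31 is invertible modulo 36. Euclid's algorithm: 36 = 1·31 + 5, 31 = 6·5 + 1; back-substituting gives 1 = 7·31 − 6·36, so 31⁻¹ ≡ 7 (mod 36).
Then y ↦ 7(y − 19) is a two-sided inverse to T, so every y ∈ ℤ/36ℤ has a preimage.
Therefore T is surjective.
Since T is surjective, we find T⁻¹(26): we need 31x ≡ 26 − 19 ≡ 7 (mod 36). Using 31⁻¹ = 7: x ≡ 7·7 = 49 = 1·36 + 13, so x = 13.
Check: T(13) = 31·13 + 19 = 422 = 11·36 + 26 ≡ 26 (mod 36).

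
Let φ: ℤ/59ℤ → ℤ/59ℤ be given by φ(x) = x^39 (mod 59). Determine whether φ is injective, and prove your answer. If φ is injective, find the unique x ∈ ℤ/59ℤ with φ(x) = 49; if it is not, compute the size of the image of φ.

3

Since 59 is prime, the nonzero elements of ℤ/59ℤ form a cyclic group of order 58.
As gcd(39, 58) = 1, raising to the 39th power is a bijection on this group: if a^39 ≡ b^39 then (ab^{−1})^39 = 1, and the only element of order dividing gcd(39, 58) = 1 is 1, so a = b.
With φ(0) = 0 this makes φ injective on all of ℤ/59ℤ, hence bijective (finite equal-size domain and codomain). In particular φ is injective.
Since φ is injective, we find the preimage of 49. The inverse of x ↦ x^39 on (ℤ/59ℤ)^× is x ↦ x^3, because 39·3 = 117 = 2·58 + 1 ≡ 1 (mod 58) and x^{58} = 1 for x ≠ 0 (Fermat). So φ⁻¹(49) = 49^3 mod 59.
Repeated squaring mod 59: 49^1 ≡ 49, 49^2 ≡ 49² = 2401 ≡ 41. Since 3 = 2 + 1, 49^3 ≡ 41·49: 41·49 = 2009 ≡ 3. So 49^3 ≡ 3 (mod 59).
Hence φ⁻¹(49) = 3.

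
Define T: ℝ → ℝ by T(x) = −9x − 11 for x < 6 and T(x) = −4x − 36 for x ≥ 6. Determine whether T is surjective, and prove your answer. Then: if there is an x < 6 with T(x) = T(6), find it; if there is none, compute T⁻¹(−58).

Both pieces are strictly decreasing (slopes −9 and −4), so each is injective on its own interval.
The left piece maps (−∞, 6) onto (−65, ∞); the right piece maps [6, ∞) onto (−∞, −60].
The union (−65, ∞) ∪ (−∞, −60] covers ℝ, so T is surjective.
For the follow-up: the images overlap, so an x < 6 with T(x) = T(6) exists. T(6) = −60; solving −9x − 11 = −60 for x < 6 gives x = (−60 + 11)/(−9) = 49/9.

49/9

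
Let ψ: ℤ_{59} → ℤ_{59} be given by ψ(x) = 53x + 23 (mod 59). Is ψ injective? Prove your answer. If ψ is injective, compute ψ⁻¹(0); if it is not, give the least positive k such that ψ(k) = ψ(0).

53

Recall: ψ is injective if ψ(u) = ψ(v) implies u = v.
If ψ(u) = ψ(v), then 53u ≡ 53v (mod 59). Because gcd(53, 59) = 1, we may cancel 53 to get u ≡ v (mod 59).
Hence ψ is injective.
We now compute 53⁻¹ mod 59 explicitly. Euclid's algorithm: 59 = 1·53 + 6, 53 = 8·6 + 5, 6 = 1·5 + 1; back-substituting gives 1 = 49·53 − 44·59, so 53⁻¹ ≡ 49 (mod 59).
Since ψ is injective, we find ψ⁻¹(0): we need 53x ≡ 0 − 23 ≡ 36 (mod 59). Using 53⁻¹ = 49: x ≡ 49·36 = 1764 = 29·59 + 53, so x = 53.
Check: ψ(53) = 53·53 + 23 = 2832 = 48·59 + 0 ≡ 0 (mod 59).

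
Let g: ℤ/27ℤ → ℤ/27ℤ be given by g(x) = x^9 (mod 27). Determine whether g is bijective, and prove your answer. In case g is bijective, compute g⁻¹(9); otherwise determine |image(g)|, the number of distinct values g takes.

3

g(0) = 0^9 = 0.
g(3): Repeated squaring mod 27: 3^1 ≡ 3, 3^2 ≡ 3² = 9, 3^4 ≡ 9² = 81 ≡ 0, 3^8 ≡ 0² = 0. Since 9 = 8 + 1, 3^9 ≡ 0·3: 0·3 = 0. So 3^9 ≡ 0 (mod 27).
So g(0) = g(3) = 0 while 0 ≠ 3, hence g is not injective, hence not bijective.
Since g is not bijective, we determine |image(g)|. Computing x^9 mod 27 for each x (by repeated squaring, reducing mod 27 at every step), the values g(0), g(1), …, g(26) are: 0, 1, 26, 0, 1, 26, 0, 1, 26, 0, 1, 26, 0, 1, 26, 0, 1, 26, 0, 1, 26, 0, 1, 26, 0, 1, 26.
The distinct values are {0, 1, 26}; there are 3 of them.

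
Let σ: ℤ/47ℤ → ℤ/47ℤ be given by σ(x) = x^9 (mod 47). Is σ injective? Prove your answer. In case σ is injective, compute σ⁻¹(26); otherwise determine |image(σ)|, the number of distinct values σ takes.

Since 47 is prime, the nonzero elements of ℤ/47ℤ form a cyclic group of order 46.
As gcd(9, 46) = 1, raising to the 9th power is a bijection on this group: if u^9 ≡ v^9 then (uv^{−1})^9 = 1, and the only element of order dividing gcd(9, 46) = 1 is 1, so u = v.
With σ(0) = 0 this makes σ injective on all of ℤ/47ℤ, hence bijective (finite equal-size domain and codomain). In particular σ is injective.
Since σ is injective, we find the preimage of 26. The inverse of x ↦ x^9 on (ℤ/47ℤ)^× is x ↦ x^41, because 9·41 = 369 = 8·46 + 1 ≡ 1 (mod 46) and x^{46} = 1 for x ≠ 0 (Fermat). So σ⁻¹(26) = 26^41 mod 47.
Repeated squaring mod 47: 26^1 ≡ 26, 26^2 ≡ 26² = 676 ≡ 18, 26^4 ≡ 18² = 324 ≡ 42, 26^8 ≡ 42² = 1764 ≡ 25, 26^16 ≡ 25² = 625 ≡ 14, 26^32 ≡ 14² = 196 ≡ 8. Since 41 = 32 + 8 + 1, 26^41 ≡ 8·25·26: 8·25 = 200 ≡ 12, then 12·26 = 312 ≡ 30. So 26^41 ≡ 30 (mod 47).
Hence σ⁻¹(26) = 30.

30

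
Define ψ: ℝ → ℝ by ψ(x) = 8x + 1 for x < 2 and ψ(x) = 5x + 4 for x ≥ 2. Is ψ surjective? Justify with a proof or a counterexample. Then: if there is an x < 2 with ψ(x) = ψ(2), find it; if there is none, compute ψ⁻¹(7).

Both pieces are strictly increasing (slopes 8 and 5), so each is injective on its own interval.
The left piece maps (−∞, 2) onto (−∞, 17); the right piece maps [2, ∞) onto [14, ∞).
The union (−∞, 17) ∪ [14, ∞) covers ℝ, so ψ is surjective.
For the follow-up: the images overlap, so an x < 2 with ψ(x) = ψ(2) exists. ψ(2) = 14; solving 8x + 1 = 14 for x < 2 gives x = (14 − 1)/8 = 13/8.

13/8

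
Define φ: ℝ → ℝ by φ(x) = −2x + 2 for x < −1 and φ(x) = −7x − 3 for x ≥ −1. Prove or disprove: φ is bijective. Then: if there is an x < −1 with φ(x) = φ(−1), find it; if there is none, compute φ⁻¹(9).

Both pieces are strictly decreasing (slopes −2 and −7), so each is injective on its own interval.
The left piece maps (−∞, −1) onto (4, ∞); the right piece maps [−1, ∞) onto (−∞, 4].
Since 4 = 4, the images partition ℝ: φ is injective and surjective, hence bijective.
Because the two images are disjoint, no x < −1 has φ(x) = φ(−1), so we compute φ⁻¹(9): 9 lies in (4, ∞), so solve −2x + 2 = 9: x = (9 − 2)/(−2) = −7/2.

-7/2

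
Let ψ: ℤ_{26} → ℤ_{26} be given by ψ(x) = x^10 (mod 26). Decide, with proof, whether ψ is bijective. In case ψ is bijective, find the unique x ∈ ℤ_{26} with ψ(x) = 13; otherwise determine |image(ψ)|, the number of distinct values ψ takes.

ψ(12): Repeated squaring mod 26: 12^1 ≡ 12, 12^2 ≡ 12² = 144 ≡ 14, 12^4 ≡ 14² = 196 ≡ 14, 12^8 ≡ 14² = 196 ≡ 14. Since 10 = 8 + 2, 12^10 ≡ 14·14: 14·14 = 196 ≡ 14. So 12^10 ≡ 14 (mod 26).
ψ(14): Repeated squaring mod 26: 14^1 ≡ 14, 14^2 ≡ 14² = 196 ≡ 14, 14^4 ≡ 14² = 196 ≡ 14, 14^8 ≡ 14² = 196 ≡ 14. Since 10 = 8 + 2, 14^10 ≡ 14·14: 14·14 = 196 ≡ 14. So 14^10 ≡ 14 (mod 26).
So ψ(12) = ψ(14) = 14 while 12 ≠ 14, hence ψ is not injective, hence not bijective.
Since ψ is not bijective, we determine |image(ψ)|. Computing x^10 mod 26 for each x (by repeated squaring, reducing mod 26 at every step), the values ψ(0), ψ(1), …, ψ(25) are: 0, 1, 10, 3, 22, 25, 4, 17, 12, 9, 16, 23, 14, 13, 14, 23, 16, 9, 12, 17, 4, 25, 22, 3, 10, 1.
The distinct values are {0, 1, 3, 4, 9, 10, 12, 13, 14, 16, 17, 22, 23, 25}; there are 14 of them.

14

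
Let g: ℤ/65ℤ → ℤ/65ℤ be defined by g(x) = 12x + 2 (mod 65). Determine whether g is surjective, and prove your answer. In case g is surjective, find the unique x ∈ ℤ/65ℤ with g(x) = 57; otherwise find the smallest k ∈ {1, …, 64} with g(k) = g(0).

10

By definition, g is surjective if every y in the codomain equals g(x) for some x in the domain.
Since gcd(12, 65) = 1, 12 is invertible modulo 65. Euclid's algorithm: 65 = 5·12 + 5, 12 = 2·5 + 2, 5 = 2·2 + 1; back-substituting gives 1 = 38·12 − 7·65, so 12⁻¹ ≡ 38 (mod 65).
For any y ∈ ℤ/65ℤ, x = 38(y − 2) mod 65 satisfies g(x) = 12·38(y − 2) + 2 ≡ y (since 12·38 ≡ 1 mod 65). So every y has a preimage.
So g is surjective.
Since g is surjective, we find g⁻¹(57): we need 12x ≡ 57 − 2 ≡ 55 (mod 65). Using 12⁻¹ = 38: x ≡ 38·55 = 2090 = 32·65 + 10, so x = 10.
Check: g(10) = 12·10 + 2 = 122 = 1·65 + 57 ≡ 57 (mod 65).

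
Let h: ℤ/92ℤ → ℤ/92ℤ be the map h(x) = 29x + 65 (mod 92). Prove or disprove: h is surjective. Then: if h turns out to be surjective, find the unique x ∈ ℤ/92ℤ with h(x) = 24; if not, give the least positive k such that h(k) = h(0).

43

Since gcd(29, 92) = 1, 29 is invertible modulo 92. Euclid's algorithm: 92 = 3·29 + 5, 29 = 5·5 + 4, 5 = 1·4 + 1; back-substituting gives 1 = 73·29 − 23·92, so 29⁻¹ ≡ 73 (mod 92).
Then y ↦ 73(y − 65) is a two-sided inverse to h, so every y ∈ ℤ/92ℤ has a preimage.
So h is surjective.
Since h is surjective, we compute h⁻¹(24): solve 29x + 65 ≡ 24 (mod 92), i.e. 29x ≡ 51 (mod 92).
Multiplying by 29⁻¹ = 73 gives x ≡ 73·51 = 3723 = 40·92 + 43 ≡ 43 (mod 92).
Check: h(43) = 29·43 + 65 = 1312 = 14·92 + 24 ≡ 24 (mod 92).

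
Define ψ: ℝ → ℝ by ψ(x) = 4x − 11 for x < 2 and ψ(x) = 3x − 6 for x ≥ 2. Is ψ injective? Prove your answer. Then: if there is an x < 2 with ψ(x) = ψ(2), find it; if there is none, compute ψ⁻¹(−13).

-1/2

Both pieces are strictly increasing (slopes 4 and 3), so each is injective on its own interval.
The left piece maps (−∞, 2) onto (−∞, −3); the right piece maps [2, ∞) onto [0, ∞).
These images are disjoint, so no value is attained by both pieces. So ψ is injective.
Because the two images are disjoint, no x < 2 has ψ(x) = ψ(2), so we compute ψ⁻¹(−13): −13 lies in (−∞, −3), so solve 4x − 11 = −13: x = (−13 + 11)/4 = −1/2.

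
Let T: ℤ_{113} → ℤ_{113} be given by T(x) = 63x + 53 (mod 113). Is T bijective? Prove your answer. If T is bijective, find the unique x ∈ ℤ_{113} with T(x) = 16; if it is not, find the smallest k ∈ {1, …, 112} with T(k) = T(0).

3

By definition, T is injective when T(a) = T(b) forces a = b.
If T(a) = T(b), then 63a ≡ 63b (mod 113). Because gcd(63, 113) = 1, we may cancel 63 to get a ≡ b (mod 113).
We now compute 63⁻¹ mod 113 explicitly. Euclid's algorithm: 113 = 1·63 + 50, 63 = 1·50 + 13, 50 = 3·13 + 11, 13 = 1·11 + 2, 11 = 5·2 + 1; back-substituting gives 1 = 61·63 − 34·113, so 63⁻¹ ≡ 61 (mod 113).
Then y ↦ 61(y − 53) is a two-sided inverse to T, so every y ∈ ℤ_{113} has a preimage.
Thus T is bijective.
Since T is bijective, we compute T⁻¹(16): solve 63x + 53 ≡ 16 (mod 113), i.e. 63x ≡ 76 (mod 113).
Multiplying by 63⁻¹ = 61 gives x ≡ 61·76 = 4636 = 41·113 + 3 ≡ 3 (mod 113).
Check: T(3) = 63·3 + 53 = 242 = 2·113 + 16 ≡ 16 (mod 113).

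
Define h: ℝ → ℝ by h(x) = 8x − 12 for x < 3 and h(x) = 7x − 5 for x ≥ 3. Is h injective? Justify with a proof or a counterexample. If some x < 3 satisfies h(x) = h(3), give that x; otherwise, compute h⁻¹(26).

31/7

Both pieces are strictly increasing (slopes 8 and 7), so each is injective on its own interval.
The left piece maps (−∞, 3) onto (−∞, 12); the right piece maps [3, ∞) onto [16, ∞).
These images are disjoint, so no value is attained by both pieces. So h is injective.
Because the two images are disjoint, no x < 3 has h(x) = h(3), so we compute h⁻¹(26): 26 lies in [16, ∞), so solve 7x − 5 = 26: x = (26 + 5)/7 = 31/7.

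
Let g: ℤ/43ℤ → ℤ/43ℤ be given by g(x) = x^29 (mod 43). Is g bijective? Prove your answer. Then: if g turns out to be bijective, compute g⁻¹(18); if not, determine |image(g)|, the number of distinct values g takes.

3

Since 43 is prime, the nonzero elements of ℤ/43ℤ form a cyclic group of order 42.
As gcd(29, 42) = 1, raising to the 29th power is a bijection on this group: if x_1^29 ≡ x_2^29 then (x_1x_2^{−1})^29 = 1, and the only element of order dividing gcd(29, 42) = 1 is 1, so x_1 = x_2.
With g(0) = 0 this makes g injective on all of ℤ/43ℤ, hence bijective (finite equal-size domain and codomain). In particular g is bijective.
Since g is bijective, we find the preimage of 18. The inverse of x ↦ x^29 on (ℤ/43ℤ)^× is x ↦ x^29, because 29·29 = 841 = 20·42 + 1 ≡ 1 (mod 42) and x^{42} = 1 for x ≠ 0 (Fermat). So g⁻¹(18) = 18^29 mod 43.
Repeated squaring mod 43: 18^1 ≡ 18, 18^2 ≡ 18² = 324 ≡ 23, 18^4 ≡ 23² = 529 ≡ 13, 18^8 ≡ 13² = 169 ≡ 40, 18^16 ≡ 40² = 1600 ≡ 9. Since 29 = 16 + 8 + 4 + 1, 18^29 ≡ 9·40·13·18: 9·40 = 360 ≡ 16, then 16·13 = 208 ≡ 36, then 36·18 = 648 ≡ 3. So 18^29 ≡ 3 (mod 43).
Hence g⁻¹(18) = 3.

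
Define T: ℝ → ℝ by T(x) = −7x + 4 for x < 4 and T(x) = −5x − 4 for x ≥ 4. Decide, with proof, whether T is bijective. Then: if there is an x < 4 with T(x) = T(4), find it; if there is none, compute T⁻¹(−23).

27/7

Both pieces are strictly decreasing (slopes −7 and −5), so each is injective on its own interval.
The left piece maps (−∞, 4) onto (−24, ∞); the right piece maps [4, ∞) onto (−∞, −24].
Since −24 = −24, the images partition ℝ: T is injective and surjective, hence bijective.
Because the two images are disjoint, no x < 4 has T(x) = T(4), so we compute T⁻¹(−23): −23 lies in (−24, ∞), so solve −7x + 4 = −23: x = (−23 − 4)/(−7) = 27/7.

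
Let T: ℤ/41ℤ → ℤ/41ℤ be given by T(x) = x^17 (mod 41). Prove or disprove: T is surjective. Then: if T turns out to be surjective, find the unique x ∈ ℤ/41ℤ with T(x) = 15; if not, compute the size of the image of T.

35

Since 41 is prime, the nonzero elements of ℤ/41ℤ form a cyclic group of order 40.
As gcd(17, 40) = 1, raising to the 17th power is a bijection on this group: if s^17 ≡ t^17 then (st^{−1})^17 = 1, and the only element of order dividing gcd(17, 40) = 1 is 1, so s = t.
With T(0) = 0 this makes T injective on all of ℤ/41ℤ, hence bijective (finite equal-size domain and codomain). In particular T is surjective.
Since T is surjective, we find the preimage of 15. The inverse of x ↦ x^17 on (ℤ/41ℤ)^× is x ↦ x^33, because 17·33 = 561 = 14·40 + 1 ≡ 1 (mod 40) and x^{40} = 1 for x ≠ 0 (Fermat). So T⁻¹(15) = 15^33 mod 41.
Repeated squaring mod 41: 15^1 ≡ 15, 15^2 ≡ 15² = 225 ≡ 20, 15^4 ≡ 20² = 400 ≡ 31, 15^8 ≡ 31² = 961 ≡ 18, 15^16 ≡ 18² = 324 ≡ 37, 15^32 ≡ 37² = 1369 ≡ 16. Since 33 = 32 + 1, 15^33 ≡ 16·15: 16·15 = 240 ≡ 35. So 15^33 ≡ 35 (mod 41).
Hence T⁻¹(15) = 35.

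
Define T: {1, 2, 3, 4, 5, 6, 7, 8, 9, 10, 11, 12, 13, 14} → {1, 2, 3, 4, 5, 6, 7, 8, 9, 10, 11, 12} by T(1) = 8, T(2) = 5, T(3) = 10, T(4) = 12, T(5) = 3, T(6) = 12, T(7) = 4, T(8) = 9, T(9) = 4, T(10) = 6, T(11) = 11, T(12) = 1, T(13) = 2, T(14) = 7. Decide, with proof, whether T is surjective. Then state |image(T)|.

Every element of the codomain has a preimage: 1 = T(12), 2 = T(13), 3 = T(5), 4 = T(7), 5 = T(2), 6 = T(10), 7 = T(14), 8 = T(1), 9 = T(8), 10 = T(3), 11 = T(11), 12 = T(4).
So T is surjective.
The image of T is {1, 2, 3, 4, 5, 6, 7, 8, 9, 10, 11, 12}, which has 12 elements.

12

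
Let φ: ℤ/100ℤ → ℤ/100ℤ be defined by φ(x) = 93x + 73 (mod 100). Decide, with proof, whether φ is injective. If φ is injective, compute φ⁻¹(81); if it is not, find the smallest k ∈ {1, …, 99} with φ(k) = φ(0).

56

Recall: φ is injective when φ(x_1) = φ(x_2) forces x_1 = x_2.
Suppose φ(x_1) = φ(x_2) in ℤ/100ℤ. Then 93x_1 + 73 ≡ 93x_2 + 73 (mod 100), thus 93(x_1 − x_2) ≡ 0 (mod 100).
Since gcd(93, 100) = 1, 93 is invertible modulo 100, hence x_1 − x_2 ≡ 0 (mod 100), i.e. x_1 = x_2.
Therefore φ is injective.
We now compute 93⁻¹ mod 100 explicitly. Euclid's algorithm: 100 = 1·93 + 7, 93 = 13·7 + 2, 7 = 3·2 + 1; back-substituting gives 1 = 57·93 − 53·100, so 93⁻¹ ≡ 57 (mod 100).
Since φ is injective, we compute φ⁻¹(81): solve 93x + 73 ≡ 81 (mod 100), i.e. 93x ≡ 8 (mod 100).
Multiplying by 93⁻¹ = 57 gives x ≡ 57·8 = 456 = 4·100 + 56 ≡ 56 (mod 100).
Check: φ(56) = 93·56 + 73 = 5281 = 52·100 + 81 ≡ 81 (mod 100).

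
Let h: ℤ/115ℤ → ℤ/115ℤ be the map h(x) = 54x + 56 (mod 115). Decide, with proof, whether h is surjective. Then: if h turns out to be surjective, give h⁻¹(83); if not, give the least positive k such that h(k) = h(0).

58

Recall that surjectivity means every element of the codomain has a preimage under h.
Since gcd(54, 115) = 1, 54 is invertible modulo 115. Euclid's algorithm: 115 = 2·54 + 7, 54 = 7·7 + 5, 7 = 1·5 + 2, 5 = 2·2 + 1; back-substituting gives 1 = 49·54 − 23·115, so 54⁻¹ ≡ 49 (mod 115).
Then y ↦ 49(y − 56) is a two-sided inverse to h, so every y ∈ ℤ/115ℤ has a preimage.
Therefore h is surjective.
Since h is surjective, we find h⁻¹(83): we need 54x ≡ 83 − 56 ≡ 27 (mod 115). Using 54⁻¹ = 49: x ≡ 49·27 = 1323 = 11·115 + 58, so x = 58.
Check: h(58) = 54·58 + 56 = 3188 = 27·115 + 83 ≡ 83 (mod 115).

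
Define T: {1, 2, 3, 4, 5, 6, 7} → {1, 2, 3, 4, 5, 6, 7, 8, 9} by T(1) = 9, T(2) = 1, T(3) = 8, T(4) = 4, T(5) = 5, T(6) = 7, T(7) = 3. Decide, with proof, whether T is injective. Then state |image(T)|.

7

The values T(1), …, T(7) are 9, 1, 8, 4, 5, 7, 3 — all distinct.
So T(u) = T(v) only when u = v, and T is injective.
The image of T is {1, 3, 4, 5, 7, 8, 9}, which has 7 elements.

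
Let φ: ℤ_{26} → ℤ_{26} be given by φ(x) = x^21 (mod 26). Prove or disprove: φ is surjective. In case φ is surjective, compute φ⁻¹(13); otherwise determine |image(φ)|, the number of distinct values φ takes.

10

φ(1) = 1^21 = 1.
φ(3): Repeated squaring mod 26: 3^1 ≡ 3, 3^2 ≡ 3² = 9, 3^4 ≡ 9² = 81 ≡ 3, 3^8 ≡ 3² = 9, 3^16 ≡ 9² = 81 ≡ 3. Since 21 = 16 + 4 + 1, 3^21 ≡ 3·3·3: 3·3 = 9, then 9·3 = 27 ≡ 1. So 3^21 ≡ 1 (mod 26).
So φ(1) = φ(3) = 1 while 1 ≠ 3, therefore φ is not injective.
A non-injective map from the 26-element set ℤ_{26} to itself takes at most 25 distinct values, so it cannot be surjective. Therefore φ is not surjective.
Since φ is not surjective, we determine |image(φ)|. Computing x^21 mod 26 for each x (by repeated squaring, reducing mod 26 at every step), the values φ(0), φ(1), …, φ(25) are: 0, 1, 18, 1, 12, 5, 18, 21, 8, 1, 12, 21, 12, 13, 14, 5, 14, 25, 18, 5, 8, 21, 14, 25, 8, 25.
The distinct values are {0, 1, 5, 8, 12, 13, 14, 18, 21, 25}; there are 10 of them.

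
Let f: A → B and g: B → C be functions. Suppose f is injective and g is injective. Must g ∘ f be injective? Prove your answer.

Suppose (g ∘ f)(s) = (g ∘ f)(t), i.e. g(f(s)) = g(f(t)).
Since g is injective, f(s) = f(t). Since f is injective, s = t. So g ∘ f is injective.

injective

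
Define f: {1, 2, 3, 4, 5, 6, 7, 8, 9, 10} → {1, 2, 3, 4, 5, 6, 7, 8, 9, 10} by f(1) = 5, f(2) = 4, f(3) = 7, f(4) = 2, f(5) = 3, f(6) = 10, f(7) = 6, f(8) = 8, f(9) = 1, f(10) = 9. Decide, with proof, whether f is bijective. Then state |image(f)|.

The values 5, 4, 7, 2, 3, 10, 6, 8, 1, 9 are a permutation of {1, 2, 3, 4, 5, 6, 7, 8, 9, 10}: each element appears exactly once.
So f is injective and surjective, hence bijective.
The image of f is {1, 2, 3, 4, 5, 6, 7, 8, 9, 10}, which has 10 elements.

10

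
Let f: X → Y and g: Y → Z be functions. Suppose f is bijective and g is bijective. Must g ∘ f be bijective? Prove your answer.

Injectivity: if g(f(a)) = g(f(b)) then f(a) = f(b) (g injective) so a = b (f injective).
Surjectivity: for c ∈ Z pick b with g(b) = c, then a with f(a) = b; then (g ∘ f)(a) = c.
Thus g ∘ f is bijective.

bijective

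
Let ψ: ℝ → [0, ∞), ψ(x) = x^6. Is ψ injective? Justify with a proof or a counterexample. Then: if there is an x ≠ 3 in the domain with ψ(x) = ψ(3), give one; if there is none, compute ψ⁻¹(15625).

ψ(3) = 729 = (−3)^6 = ψ(−3) (since 6 is even), with 3 ≠ −3. So ψ is not injective.
For the follow-up, such an x exists: taking x = −3 ∈ ℝ gives ψ(−3) = 729 = ψ(3) with −3 ≠ 3.

-3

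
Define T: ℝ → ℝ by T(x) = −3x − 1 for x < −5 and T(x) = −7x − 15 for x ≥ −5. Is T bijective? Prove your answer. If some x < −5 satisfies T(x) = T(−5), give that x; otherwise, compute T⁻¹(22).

Both pieces are strictly decreasing (slopes −3 and −7), so each is injective on its own interval.
The left piece maps (−∞, −5) onto (14, ∞); the right piece maps [−5, ∞) onto (−∞, 20].
These images overlap. In particular T(−5) = 20 (right piece), and solving −3x − 1 = 20 on the left piece gives x = −7 < −5.
So T(−7) = T(−5) with −7 ≠ −5, and T is not injective, hence not bijective. This x = −7 is the requested value below −5.

-7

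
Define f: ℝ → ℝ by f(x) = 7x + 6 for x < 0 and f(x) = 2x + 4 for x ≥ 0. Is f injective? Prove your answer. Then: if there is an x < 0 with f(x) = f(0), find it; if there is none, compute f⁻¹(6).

-2/7

Both pieces are strictly increasing (slopes 7 and 2), so each is injective on its own interval.
The left piece maps (−∞, 0) onto (−∞, 6); the right piece maps [0, ∞) onto [4, ∞).
These images overlap. In particular f(0) = 4 (right piece), and solving 7x + 6 = 4 on the left piece gives x = −2/7 < 0.
So f(−2/7) = f(0) with −2/7 ≠ 0, and f is not injective. This x = −2/7 is the requested value below 0.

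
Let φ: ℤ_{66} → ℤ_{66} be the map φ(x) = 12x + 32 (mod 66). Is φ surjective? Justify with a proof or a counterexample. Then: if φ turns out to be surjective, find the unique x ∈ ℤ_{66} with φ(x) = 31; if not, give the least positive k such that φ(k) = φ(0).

Since gcd(12, 66) = 6, we have 12x ≡ 0 (mod 6) for all x, so φ(x) ≡ 2 (mod 6).
But 0 ≢ 2 (mod 6), so 0 ∈ ℤ_{66} has no preimage. Thus φ is not surjective.
Since φ is not surjective, we find the least positive k with φ(k) = φ(0): this means 12k ≡ 0 (mod 66), i.e. 66 ∣ 12k. Since gcd(12, 66) = 6, dividing through by 6 this holds exactly when 11 ∣ 2k, and as gcd(2, 11) = 1, exactly when 11 ∣ k.
The smallest positive such k is 11.

11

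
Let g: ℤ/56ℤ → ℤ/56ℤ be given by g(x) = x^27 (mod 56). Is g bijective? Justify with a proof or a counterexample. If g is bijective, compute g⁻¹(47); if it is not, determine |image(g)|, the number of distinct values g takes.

g(2): Repeated squaring mod 56: 2^1 ≡ 2, 2^2 ≡ 2² = 4, 2^4 ≡ 4² = 16, 2^8 ≡ 16² = 256 ≡ 32, 2^16 ≡ 32² = 1024 ≡ 16. Since 27 = 16 + 8 + 2 + 1, 2^27 ≡ 16·32·4·2: 16·32 = 512 ≡ 8, then 8·4 = 32, then 32·2 = 64 ≡ 8. So 2^27 ≡ 8 (mod 56).
g(4): Repeated squaring mod 56: 4^1 ≡ 4, 4^2 ≡ 4² = 16, 4^4 ≡ 16² = 256 ≡ 32, 4^8 ≡ 32² = 1024 ≡ 16, 4^16 ≡ 16² = 256 ≡ 32. Since 27 = 16 + 8 + 2 + 1, 4^27 ≡ 32·16·16·4: 32·16 = 512 ≡ 8, then 8·16 = 128 ≡ 16, then 16·4 = 64 ≡ 8. So 4^27 ≡ 8 (mod 56).
So g(2) = g(4) = 8 while 2 ≠ 4, so g is not injective, hence not bijective.
Since g is not bijective, we determine |image(g)|. Computing x^27 mod 56 for each x (by repeated squaring, reducing mod 56 at every step), the values g(0), g(1), …, g(55) are: 0, 1, 8, 27, 8, 13, 48, 7, 8, 1, 48, 43, 48, 13, 0, 15, 8, 41, 8, 27, 48, 21, 8, 15, 48, 1, 48, 27, 0, 29, 8, 55, 8, 41, 48, 35, 8, 29, 48, 15, 48, 41, 0, 43, 8, 13, 8, 55, 48, 49, 8, 43, 48, 29, 48, 55.
The distinct values are {0, 1, 7, 8, 13, 15, 21, 27, 29, 35, 41, 43, 48, 49, 55}; there are 15 of them.

15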